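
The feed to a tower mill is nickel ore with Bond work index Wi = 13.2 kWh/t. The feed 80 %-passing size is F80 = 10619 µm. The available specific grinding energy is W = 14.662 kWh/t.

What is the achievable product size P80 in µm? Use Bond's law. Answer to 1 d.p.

P80 = 68.6 µm

W = 10 Wi (P80^-0.5 − F80^-0.5)
P80^-0.5 = F80^-0.5 + W/(10 Wi)
  = 14.6620/(10·13.2) + 1/√10619 = 0.111076 + 0.009704 = 0.120780
P80 = (1/0.120780)² = 8.2795² = 68.55 µm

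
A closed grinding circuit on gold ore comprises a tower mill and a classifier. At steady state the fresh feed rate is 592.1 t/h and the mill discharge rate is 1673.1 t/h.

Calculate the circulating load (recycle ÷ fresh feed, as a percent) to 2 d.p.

Discharge = new feed + return, hence
R = M − F = 1673.1 − 592.1 = 1081.0 t/h
CL = 100·R/F = 100·1081.0/592.1 = 182.57 %

CL = 182.57 %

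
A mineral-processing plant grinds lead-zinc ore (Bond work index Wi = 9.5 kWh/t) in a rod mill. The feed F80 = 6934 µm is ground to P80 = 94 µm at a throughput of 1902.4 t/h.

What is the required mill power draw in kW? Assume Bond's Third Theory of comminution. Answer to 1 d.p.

P = 16470.3 kW

W = 10·Wi·(P80^(-½) − F80^(-½))
W = 10·9.5·(1/√94 − 1/√6934) = 10·9.5·(0.091133) = 8.6576 kWh/t
P = W·T = 8.6576·1902.4 = 16470.3 kW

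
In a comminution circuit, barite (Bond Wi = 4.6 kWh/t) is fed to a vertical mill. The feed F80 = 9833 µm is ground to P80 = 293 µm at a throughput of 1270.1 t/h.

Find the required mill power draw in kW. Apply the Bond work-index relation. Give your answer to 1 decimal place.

W = 10 Wi (1/√P80 − 1/√F80)  [Bond]
W = 10·4.6·(1/√293 − 1/√9833) = 10·4.6·(0.048336) = 2.2235 kWh/t
P = W·T = 2.2235·1270.1 = 2824.0 kW

P = 2824.0 kW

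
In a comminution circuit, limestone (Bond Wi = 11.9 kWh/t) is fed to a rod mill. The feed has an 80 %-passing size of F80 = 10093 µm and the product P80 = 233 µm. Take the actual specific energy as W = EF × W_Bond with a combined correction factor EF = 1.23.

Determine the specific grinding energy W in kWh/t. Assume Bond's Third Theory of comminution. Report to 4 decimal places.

W = 10 Wi / √P80 − 10 Wi / √F80
1/√233 = 0.065512;  1/√10093 = 0.009954
W = 10·11.9·(0.065512 − 0.009954) = 6.6114 kWh/t
W_actual = 1.23 × 6.6114 = 8.1321 kWh/t

W = 8.1321 kWh/t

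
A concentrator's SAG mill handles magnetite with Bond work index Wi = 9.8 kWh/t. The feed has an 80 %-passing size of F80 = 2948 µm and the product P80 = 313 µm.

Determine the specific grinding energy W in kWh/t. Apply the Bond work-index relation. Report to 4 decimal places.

W = 10·Wi·[P80^(−½) − F80^(−½)]
1/√313 = 0.056523;  1/√2948 = 0.018418
W = 10·9.8·(0.056523 − 0.018418) = 3.7343 kWh/t

W = 3.7343 kWh/t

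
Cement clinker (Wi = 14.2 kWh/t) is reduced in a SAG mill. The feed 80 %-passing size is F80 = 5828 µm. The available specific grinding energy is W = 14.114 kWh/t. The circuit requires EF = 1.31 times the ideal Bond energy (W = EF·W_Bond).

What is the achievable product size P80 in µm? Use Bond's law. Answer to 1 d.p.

P80 = 126.3 µm

W = 10·Wi·(P80^(-½) − F80^(-½))
W_Bond = W / EF = 14.114 / 1.31 = 10.7740 kWh/t
1/√P80 = 1/√F80 + W_Bond/(10·Wi)
  = 10.7740/(10·14.2) + 1/√5828 = 0.075874 + 0.013099 = 0.088973
P80 = (1/0.088973)² = 11.2394² = 126.32 µm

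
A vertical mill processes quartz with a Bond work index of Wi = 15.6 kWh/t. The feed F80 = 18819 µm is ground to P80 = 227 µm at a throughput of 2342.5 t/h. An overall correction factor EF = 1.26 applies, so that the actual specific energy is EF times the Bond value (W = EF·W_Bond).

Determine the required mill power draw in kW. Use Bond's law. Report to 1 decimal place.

P = 27204.2 kW

W = 10·Wi·(P80^(-½) − F80^(-½))
W = 10·15.6·(1/√227 − 1/√18819) = 10·15.6·(0.059083) = 9.2169 kWh/t
With EF = 1.26: W = 9.2169·1.26 = 11.6133 kWh/t
P = W·T = 11.6133·2342.5 = 27204.2 kW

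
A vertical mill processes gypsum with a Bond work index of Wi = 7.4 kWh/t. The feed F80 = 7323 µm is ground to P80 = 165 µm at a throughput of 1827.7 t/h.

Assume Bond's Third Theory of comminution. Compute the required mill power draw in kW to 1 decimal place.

P = 8948.7 kW

W = 10·Wi·[P80^(−½) − F80^(−½)]
W = 10·7.4·(1/√165 − 1/√7323) = 10·7.4·(0.066164) = 4.8961 kWh/t
P = W·T = 4.8961·1827.7 = 8948.7 kW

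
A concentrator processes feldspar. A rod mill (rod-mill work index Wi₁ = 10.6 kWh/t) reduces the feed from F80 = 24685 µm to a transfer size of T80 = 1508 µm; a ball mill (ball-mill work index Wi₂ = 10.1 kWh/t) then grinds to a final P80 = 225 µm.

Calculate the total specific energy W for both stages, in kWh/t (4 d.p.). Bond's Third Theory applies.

W_Bond = 10·Wi·(1/√P₈₀ − 1/√F₈₀)
Stage 1 (24685→1508 µm, Wi₁=10.6): W₁ = 10·10.6·(0.025751 − 0.006365) = 2.0550 kWh/t
Stage 2 (1508→225 µm, Wi₂=10.1): W₂ = 10·10.1·(0.066667 − 0.025751) = 4.1325 kWh/t
W = W₁ + W₂ = 2.0550 + 4.1325 = 6.1874 kWh/t

W = 6.1874 kWh/t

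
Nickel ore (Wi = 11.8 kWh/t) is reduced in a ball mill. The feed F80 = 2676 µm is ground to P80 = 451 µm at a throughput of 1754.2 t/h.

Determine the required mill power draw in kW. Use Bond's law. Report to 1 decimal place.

Bond: W = 10·Wi·(1/√P80 − 1/√F80)
W = 10·11.8·(1/√451 − 1/√2676) = 10·11.8·(0.027757) = 3.2753 kWh/t
P = W·T = 3.2753·1754.2 = 5745.6 kW

P = 5745.6 kW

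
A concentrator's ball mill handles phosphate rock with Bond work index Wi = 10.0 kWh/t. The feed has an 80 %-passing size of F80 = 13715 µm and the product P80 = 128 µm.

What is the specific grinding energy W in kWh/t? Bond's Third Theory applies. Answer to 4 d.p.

W = 7.9849 kWh/t

W = 10 Wi / √P80 − 10 Wi / √F80
1/√128 = 0.088388;  1/√13715 = 0.008539
W = 10·10.0·(0.088388 − 0.008539) = 7.9849 kWh/t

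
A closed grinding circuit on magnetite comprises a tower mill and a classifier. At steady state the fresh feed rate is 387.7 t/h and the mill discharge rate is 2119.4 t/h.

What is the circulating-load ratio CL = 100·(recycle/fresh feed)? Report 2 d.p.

Discharge = new feed + return, hence
R = M − F = 2119.4 − 387.7 = 1731.7 t/h
CL = 100·R/F = 100·1731.7/387.7 = 446.66 %

CL = 446.66 %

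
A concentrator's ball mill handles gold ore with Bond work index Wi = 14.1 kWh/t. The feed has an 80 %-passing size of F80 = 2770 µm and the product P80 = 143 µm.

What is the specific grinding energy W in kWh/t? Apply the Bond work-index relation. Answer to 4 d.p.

W = 10 Wi / √P80 − 10 Wi / √F80
1/√143 = 0.083624;  1/√2770 = 0.019000
W = 10·14.1·(0.083624 − 0.019000) = 9.1120 kWh/t

W = 9.1120 kWh/t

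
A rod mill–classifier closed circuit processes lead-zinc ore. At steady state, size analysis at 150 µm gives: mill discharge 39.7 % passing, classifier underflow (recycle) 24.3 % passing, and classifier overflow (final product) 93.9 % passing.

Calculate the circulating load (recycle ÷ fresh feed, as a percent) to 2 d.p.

Mass balance on the −150 µm fraction:
(1+r)d = ru + o → r = (o−d)/(d−u)
r = (93.9 − 39.7)/(39.7 − 24.3) = 54.2/15.4 = 3.5195
CL = 100·r = 351.95 %

CL = 351.95 %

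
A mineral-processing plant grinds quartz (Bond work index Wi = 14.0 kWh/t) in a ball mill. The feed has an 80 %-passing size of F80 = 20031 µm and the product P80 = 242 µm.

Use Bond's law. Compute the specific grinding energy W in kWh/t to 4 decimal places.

W = 8.0104 kWh/t

Bond:  W = 10 Wi (1/√P − 1/√F)
1/√242 = 0.064282;  1/√20031 = 0.007066
W = 10·14.0·(0.064282 − 0.007066) = 8.0104 kWh/t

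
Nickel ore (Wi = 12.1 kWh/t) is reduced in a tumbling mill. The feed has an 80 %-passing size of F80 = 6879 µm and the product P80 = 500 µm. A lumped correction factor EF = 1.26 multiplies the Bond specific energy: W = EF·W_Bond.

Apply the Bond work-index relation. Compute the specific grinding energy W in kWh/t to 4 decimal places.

W = 4.9800 kWh/t

W = 10 Wi (P80^-0.5 − F80^-0.5)
1/√500 = 0.044721;  1/√6879 = 0.012057
W = 10·12.1·(0.044721 − 0.012057) = 3.9524 kWh/t
Apply correction: 3.9524 × 1.26 = 4.9800 kWh/t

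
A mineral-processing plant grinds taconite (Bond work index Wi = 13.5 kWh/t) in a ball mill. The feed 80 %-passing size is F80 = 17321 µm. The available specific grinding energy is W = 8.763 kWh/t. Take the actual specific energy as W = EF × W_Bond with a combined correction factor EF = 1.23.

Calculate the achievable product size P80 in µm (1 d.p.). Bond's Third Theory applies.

P80 = 274.4 µm

Bond:  W = 10 Wi (1/√P − 1/√F)
W_Bond = W / EF = 8.763 / 1.23 = 7.1244 kWh/t
1/√P80 = 1/√F80 + W_Bond/(10·Wi)
  = 7.1244/(10·13.5) + 1/√17321 = 0.052773 + 0.007598 = 0.060372
P80 = (1/0.060372)² = 16.5641² = 274.37 µm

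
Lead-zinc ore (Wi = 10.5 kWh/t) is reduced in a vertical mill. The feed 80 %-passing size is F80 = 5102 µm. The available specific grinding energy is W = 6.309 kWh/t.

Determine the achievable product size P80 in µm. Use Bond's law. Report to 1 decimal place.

W = 10 Wi (1/√P80 − 1/√F80)  [Bond]
⇒ 1/√P80 = W/(10 Wi) + 1/√F80
  = 6.3090/(10·10.5) + 1/√5102 = 0.060086 + 0.014000 = 0.074086
P80 = (1/0.074086)² = 13.4979² = 182.19 µm

P80 = 182.2 µm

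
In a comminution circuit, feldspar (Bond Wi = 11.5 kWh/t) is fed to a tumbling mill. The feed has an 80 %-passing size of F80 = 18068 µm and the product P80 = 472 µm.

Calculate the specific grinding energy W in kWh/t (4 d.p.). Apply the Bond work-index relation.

Bond: W = 10·Wi·(1/√P80 − 1/√F80)
1/√472 = 0.046029;  1/√18068 = 0.007440
W = 10·11.5·(0.046029 − 0.007440) = 4.4378 kWh/t

W = 4.4378 kWh/t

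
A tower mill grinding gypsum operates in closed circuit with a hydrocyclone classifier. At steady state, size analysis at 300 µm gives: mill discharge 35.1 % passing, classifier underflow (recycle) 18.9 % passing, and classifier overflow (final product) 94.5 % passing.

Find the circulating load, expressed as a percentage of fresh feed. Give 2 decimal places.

Classifier node, passing 300 µm:
(1+r)d = ru + o → r = (o−d)/(d−u)
r = (94.5 − 35.1)/(35.1 − 18.9) = 59.4/16.2 = 3.6667
CL = 100·r = 366.67 %

CL = 366.67 %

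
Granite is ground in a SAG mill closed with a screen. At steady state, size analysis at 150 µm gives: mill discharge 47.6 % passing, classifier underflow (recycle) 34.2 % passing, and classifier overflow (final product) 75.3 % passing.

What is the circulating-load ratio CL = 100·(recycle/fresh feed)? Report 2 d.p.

CL = 206.72 %

Mass balance on the −150 µm fraction:
(1+r)d = ru + o → r = (o−d)/(d−u)
r = (75.3 − 47.6)/(47.6 − 34.2) = 27.7/13.4 = 2.0672
CL = 100·r = 206.72 %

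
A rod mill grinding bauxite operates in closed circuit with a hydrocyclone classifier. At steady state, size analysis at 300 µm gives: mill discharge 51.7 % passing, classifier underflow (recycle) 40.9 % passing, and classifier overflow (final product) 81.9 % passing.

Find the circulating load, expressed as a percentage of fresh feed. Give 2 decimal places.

Let r = R/F. Size balance at 300 µm:
Fd + Rd = Ru + Fo ⇒ R/F = (o−d)/(d−u)
r = (81.9 − 51.7)/(51.7 − 40.9) = 30.2/10.8 = 2.7963
CL = 100·r = 279.63 %

CL = 279.63 %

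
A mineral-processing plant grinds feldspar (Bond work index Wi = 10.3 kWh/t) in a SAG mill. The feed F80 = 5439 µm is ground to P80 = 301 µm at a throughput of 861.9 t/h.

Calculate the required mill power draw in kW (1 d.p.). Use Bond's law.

W = 10·Wi·[P80^(−½) − F80^(−½)]
W = 10·10.3·(1/√301 − 1/√5439) = 10·10.3·(0.044080) = 4.5402 kWh/t
Mill draw = 4.5402 × 861.9 = 3913.2 kW

P = 3913.2 kW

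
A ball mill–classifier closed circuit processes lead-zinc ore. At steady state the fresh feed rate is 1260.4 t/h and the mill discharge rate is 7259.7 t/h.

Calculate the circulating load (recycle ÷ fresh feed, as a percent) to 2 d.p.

CL = 475.98 %

Mill node: discharge = fresh + recycle.
R = M − F = 7259.7 − 1260.4 = 5999.3 t/h
CL = 100·R/F = 100·5999.3/1260.4 = 475.98 %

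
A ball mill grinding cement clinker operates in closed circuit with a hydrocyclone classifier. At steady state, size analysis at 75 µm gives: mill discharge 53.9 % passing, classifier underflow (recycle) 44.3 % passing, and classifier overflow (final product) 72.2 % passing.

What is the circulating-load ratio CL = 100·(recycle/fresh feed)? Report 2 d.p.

CL = 190.63 %

Let r = R/F. Size balance at 75 µm:
(1+r)·d = r·u + o ⇒ r = (o−d)/(d−u)
r = (72.2 − 53.9)/(53.9 − 44.3) = 18.3/9.6 = 1.9063
CL = 100·r = 190.63 %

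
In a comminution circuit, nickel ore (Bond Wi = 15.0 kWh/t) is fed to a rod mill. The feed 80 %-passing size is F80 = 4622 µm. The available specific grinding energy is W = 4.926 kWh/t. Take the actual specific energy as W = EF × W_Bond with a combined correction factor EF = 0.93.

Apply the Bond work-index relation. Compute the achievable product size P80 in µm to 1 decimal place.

P80 = 399.7 µm

W_Bond = 10·Wi·(1/√P₈₀ − 1/√F₈₀)
W_Bond = W / EF = 4.926 / 0.93 = 5.2968 kWh/t
⇒ 1/√P80 = W_Bond/(10·Wi) + 1/√F80
  = 5.2968/(10·15.0) + 1/√4622 = 0.035312 + 0.014709 = 0.050021
P80 = (1/0.050021)² = 19.9916² = 399.67 µm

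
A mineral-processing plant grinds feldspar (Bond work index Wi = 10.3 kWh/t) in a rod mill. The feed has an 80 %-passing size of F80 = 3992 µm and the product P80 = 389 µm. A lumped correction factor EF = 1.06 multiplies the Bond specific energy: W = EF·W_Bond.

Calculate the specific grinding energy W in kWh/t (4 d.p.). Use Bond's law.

W = 10 Wi (P80^-0.5 − F80^-0.5)
1/√389 = 0.050702;  1/√3992 = 0.015827
W = 10·10.3·(0.050702 − 0.015827) = 3.5921 kWh/t
Corrected W = EF·W_Bond = 1.06·3.5921 = 3.8076 kWh/t

W = 3.8076 kWh/t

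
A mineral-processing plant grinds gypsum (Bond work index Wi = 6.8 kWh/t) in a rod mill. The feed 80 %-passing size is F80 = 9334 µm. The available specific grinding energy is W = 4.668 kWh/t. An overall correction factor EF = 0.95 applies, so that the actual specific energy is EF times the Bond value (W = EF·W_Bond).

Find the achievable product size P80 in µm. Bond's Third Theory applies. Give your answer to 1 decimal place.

W_Bond = 10·Wi·(1/√P₈₀ − 1/√F₈₀)
W_Bond = W / EF = 4.668 / 0.95 = 4.9137 kWh/t
⇒ 1/√P80 = W_Bond/(10·Wi) + 1/√F80
  = 4.9137/(10·6.8) + 1/√9334 = 0.072260 + 0.010351 = 0.082611
P80 = (1/0.082611)² = 12.1050² = 146.53 µm

P80 = 146.5 µm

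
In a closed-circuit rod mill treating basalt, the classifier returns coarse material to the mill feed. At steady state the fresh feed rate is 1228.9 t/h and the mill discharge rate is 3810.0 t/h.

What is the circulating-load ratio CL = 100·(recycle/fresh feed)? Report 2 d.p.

Discharge = new feed + return, hence
R = M − F = 3810.0 − 1228.9 = 2581.1 t/h
CL = 100·R/F = 100·2581.1/1228.9 = 210.03 %

CL = 210.03 %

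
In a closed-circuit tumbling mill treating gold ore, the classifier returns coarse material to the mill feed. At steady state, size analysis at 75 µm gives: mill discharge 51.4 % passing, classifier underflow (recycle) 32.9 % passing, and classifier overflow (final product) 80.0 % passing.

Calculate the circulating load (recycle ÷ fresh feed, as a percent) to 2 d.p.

Let r = R/F. Size balance at 75 µm:
d + r·d = r·u + o → r(d−u) = o−d
r = (80.0 − 51.4)/(51.4 − 32.9) = 28.6/18.5 = 1.5459
CL = 100·r = 154.59 %

CL = 154.59 %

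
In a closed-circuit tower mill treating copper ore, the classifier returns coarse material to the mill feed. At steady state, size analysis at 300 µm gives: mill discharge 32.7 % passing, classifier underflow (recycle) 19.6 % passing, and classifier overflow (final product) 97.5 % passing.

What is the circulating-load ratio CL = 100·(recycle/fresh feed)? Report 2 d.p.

CL = 494.66 %

Two-product formula at 300 µm:
Fd + Rd = Ru + Fo ⇒ R/F = (o−d)/(d−u)
r = (97.5 − 32.7)/(32.7 − 19.6) = 64.8/13.1 = 4.9466
CL = 100·r = 494.66 %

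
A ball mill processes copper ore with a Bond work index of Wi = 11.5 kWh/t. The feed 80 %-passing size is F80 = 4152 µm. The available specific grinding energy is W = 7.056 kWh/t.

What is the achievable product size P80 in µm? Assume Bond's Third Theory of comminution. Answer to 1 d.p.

P80 = 169.2 µm

Bond: W = 10·Wi·(1/√P80 − 1/√F80)
P80^(−½) = W/(10 Wi) + F80^(−½)
  = 7.0560/(10·11.5) + 1/√4152 = 0.061357 + 0.015519 = 0.076876
P80 = (1/0.076876)² = 13.0080² = 169.21 µm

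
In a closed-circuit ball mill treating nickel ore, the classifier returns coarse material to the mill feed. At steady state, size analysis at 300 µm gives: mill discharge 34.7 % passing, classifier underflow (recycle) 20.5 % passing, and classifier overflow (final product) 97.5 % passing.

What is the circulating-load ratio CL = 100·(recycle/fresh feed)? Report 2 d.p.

CL = 442.25 %

Let r = R/F. Size balance at 300 µm:
(1+r)·d = r·u + o ⇒ r = (o−d)/(d−u)
r = (97.5 − 34.7)/(34.7 − 20.5) = 62.8/14.2 = 4.4225
CL = 100·r = 442.25 %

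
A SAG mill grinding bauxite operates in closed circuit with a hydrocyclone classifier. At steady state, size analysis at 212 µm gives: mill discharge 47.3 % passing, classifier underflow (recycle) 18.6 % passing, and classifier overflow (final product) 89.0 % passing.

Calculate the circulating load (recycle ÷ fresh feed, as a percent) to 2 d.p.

Balance %-passing 212 µm (r = R/F):
r = (o − d)/(d − u)
r = (89.0 − 47.3)/(47.3 − 18.6) = 41.7/28.7 = 1.4530
CL = 100·r = 145.30 %

CL = 145.30 %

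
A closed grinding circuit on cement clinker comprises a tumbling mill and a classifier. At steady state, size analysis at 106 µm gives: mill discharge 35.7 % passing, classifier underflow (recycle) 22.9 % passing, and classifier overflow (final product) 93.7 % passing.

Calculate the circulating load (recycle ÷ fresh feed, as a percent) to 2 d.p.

CL = 453.12 %

Mass balance on the −106 µm fraction:
(1+r)d = ru + o → r = (o−d)/(d−u)
r = (93.7 − 35.7)/(35.7 − 22.9) = 58.0/12.8 = 4.5312
CL = 100·r = 453.12 %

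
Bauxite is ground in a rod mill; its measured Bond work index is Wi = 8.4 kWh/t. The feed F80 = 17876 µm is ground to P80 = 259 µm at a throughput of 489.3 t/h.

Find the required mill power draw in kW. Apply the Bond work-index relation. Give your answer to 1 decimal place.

P = 2246.5 kW

W_Bond = 10·Wi·(1/√P₈₀ − 1/√F₈₀)
W = 10·8.4·(1/√259 − 1/√17876) = 10·8.4·(0.054658) = 4.5912 kWh/t
P = W·T = 4.5912·489.3 = 2246.5 kW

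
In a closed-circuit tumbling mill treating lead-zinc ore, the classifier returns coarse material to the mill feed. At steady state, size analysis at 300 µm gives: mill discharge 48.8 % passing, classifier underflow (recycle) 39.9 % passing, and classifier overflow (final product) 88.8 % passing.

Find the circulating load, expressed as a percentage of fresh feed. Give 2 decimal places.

Two-product formula at 300 µm:
(1+r)d = ru + o → r = (o−d)/(d−u)
r = (88.8 − 48.8)/(48.8 − 39.9) = 40.0/8.9 = 4.4944
CL = 100·r = 449.44 %

CL = 449.44 %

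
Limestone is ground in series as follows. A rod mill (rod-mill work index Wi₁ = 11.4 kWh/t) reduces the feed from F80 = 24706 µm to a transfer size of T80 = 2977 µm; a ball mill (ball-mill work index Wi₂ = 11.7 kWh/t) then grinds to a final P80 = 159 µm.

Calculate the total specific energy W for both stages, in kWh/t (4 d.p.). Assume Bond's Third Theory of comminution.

W = 10·Wi·[P80^(−½) − F80^(−½)]
Stage 1 (24706→2977 µm, Wi₁=11.4): W₁ = 10·11.4·(0.018328 − 0.006362) = 1.3641 kWh/t
Stage 2 (2977→159 µm, Wi₂=11.7): W₂ = 10·11.7·(0.079305 − 0.018328) = 7.1343 kWh/t
W = W₁ + W₂ = 1.3641 + 7.1343 = 8.4984 kWh/t

W = 8.4984 kWh/t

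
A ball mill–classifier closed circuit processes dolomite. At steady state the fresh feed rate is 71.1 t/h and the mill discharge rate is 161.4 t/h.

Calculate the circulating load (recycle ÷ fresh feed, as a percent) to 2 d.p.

Discharge = new feed + return, hence
R = M − F = 161.4 − 71.1 = 90.3 t/h
CL = 100·R/F = 100·90.3/71.1 = 127.00 %

CL = 127.00 %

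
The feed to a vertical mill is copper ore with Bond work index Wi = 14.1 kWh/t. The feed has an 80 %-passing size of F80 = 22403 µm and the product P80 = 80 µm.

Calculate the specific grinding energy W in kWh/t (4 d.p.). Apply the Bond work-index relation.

W = 14.8222 kWh/t

Bond: W = 10·Wi·(1/√P80 − 1/√F80)
1/√80 = 0.111803;  1/√22403 = 0.006681
W = 10·14.1·(0.111803 − 0.006681) = 14.8222 kWh/t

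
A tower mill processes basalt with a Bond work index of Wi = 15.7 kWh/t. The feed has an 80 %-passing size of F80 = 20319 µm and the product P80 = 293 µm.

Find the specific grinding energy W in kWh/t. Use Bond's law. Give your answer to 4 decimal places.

W = 10 Wi (P80^-0.5 − F80^-0.5)
1/√293 = 0.058421;  1/√20319 = 0.007015
W = 10·15.7·(0.058421 − 0.007015) = 8.0706 kWh/t

W = 8.0706 kWh/t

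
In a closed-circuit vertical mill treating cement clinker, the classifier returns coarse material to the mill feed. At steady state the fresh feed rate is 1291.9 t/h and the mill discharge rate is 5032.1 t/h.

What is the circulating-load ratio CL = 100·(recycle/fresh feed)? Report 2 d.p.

Mill node: discharge = fresh + recycle.
R = M − F = 5032.1 − 1291.9 = 3740.2 t/h
CL = 100·R/F = 100·3740.2/1291.9 = 289.51 %

CL = 289.51 %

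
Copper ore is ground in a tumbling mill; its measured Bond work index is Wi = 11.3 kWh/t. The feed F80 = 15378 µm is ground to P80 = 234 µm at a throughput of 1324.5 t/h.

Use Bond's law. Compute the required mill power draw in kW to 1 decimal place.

W = 10 Wi / √P80 − 10 Wi / √F80
W = 10·11.3·(1/√234 − 1/√15378) = 10·11.3·(0.057308) = 6.4758 kWh/t
Power = W × throughput = 6.4758 kWh/t × 1324.5 t/h = 8577.2 kW

P = 8577.2 kW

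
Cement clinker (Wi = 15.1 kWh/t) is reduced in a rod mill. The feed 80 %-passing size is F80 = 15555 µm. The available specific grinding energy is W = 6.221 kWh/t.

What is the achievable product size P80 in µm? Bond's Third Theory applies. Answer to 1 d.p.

Bond: W = 10·Wi·(1/√P80 − 1/√F80)
P80^-0.5 = F80^-0.5 + W/(10 Wi)
  = 6.2210/(10·15.1) + 1/√15555 = 0.041199 + 0.008018 = 0.049217
P80 = (1/0.049217)² = 20.3183² = 412.83 µm

P80 = 412.8 µm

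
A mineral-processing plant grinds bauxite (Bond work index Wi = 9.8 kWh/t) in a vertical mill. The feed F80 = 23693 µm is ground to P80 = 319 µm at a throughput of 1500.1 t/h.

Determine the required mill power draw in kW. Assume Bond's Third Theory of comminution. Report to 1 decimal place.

W = 10·Wi·(P80^(-½) − F80^(-½))
W = 10·9.8·(1/√319 − 1/√23693) = 10·9.8·(0.049493) = 4.8503 kWh/t
Power = W × throughput = 4.8503 kWh/t × 1500.1 t/h = 7275.9 kW

P = 7275.9 kW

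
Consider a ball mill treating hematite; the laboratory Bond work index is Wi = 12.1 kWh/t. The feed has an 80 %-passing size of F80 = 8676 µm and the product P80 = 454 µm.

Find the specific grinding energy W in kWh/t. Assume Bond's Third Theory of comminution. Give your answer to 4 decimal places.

W = 4.3798 kWh/t

Bond:  W = 10 Wi (1/√P − 1/√F)
1/√454 = 0.046932;  1/√8676 = 0.010736
W = 10·12.1·(0.046932 − 0.010736) = 4.3798 kWh/t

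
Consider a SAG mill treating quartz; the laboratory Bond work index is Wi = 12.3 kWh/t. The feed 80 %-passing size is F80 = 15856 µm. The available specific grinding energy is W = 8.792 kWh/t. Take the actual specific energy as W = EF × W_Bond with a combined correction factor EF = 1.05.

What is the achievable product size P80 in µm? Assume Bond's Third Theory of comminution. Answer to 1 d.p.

W = 10 Wi (1/√P80 − 1/√F80)  [Bond]
W_Bond = W / EF = 8.792 / 1.05 = 8.3733 kWh/t
⇒ 1/√P80 = W_Bond/(10·Wi) + 1/√F80
  = 8.3733/(10·12.3) + 1/√15856 = 0.068076 + 0.007942 = 0.076017
P80 = (1/0.076017)² = 13.1549² = 173.05 µm

P80 = 173.1 µm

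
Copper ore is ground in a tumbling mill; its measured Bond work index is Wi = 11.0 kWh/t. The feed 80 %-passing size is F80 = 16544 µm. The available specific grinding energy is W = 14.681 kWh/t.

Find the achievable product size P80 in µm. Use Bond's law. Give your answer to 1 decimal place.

P80 = 50.1 µm

W = 10·Wi·[P80^(−½) − F80^(−½)]
1/√P80 = 1/√F80 + W/(10·Wi)
  = 14.6810/(10·11.0) + 1/√16544 = 0.133464 + 0.007775 = 0.141238
P80 = (1/0.141238)² = 7.0802² = 50.13 µm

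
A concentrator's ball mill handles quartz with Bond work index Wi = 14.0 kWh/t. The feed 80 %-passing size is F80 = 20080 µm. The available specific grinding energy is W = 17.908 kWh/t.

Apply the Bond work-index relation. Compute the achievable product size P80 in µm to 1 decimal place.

W = 10 Wi (P80^-0.5 − F80^-0.5)
P80^(−½) = W/(10 Wi) + F80^(−½)
  = 17.9080/(10·14.0) + 1/√20080 = 0.127914 + 0.007057 = 0.134971
P80 = (1/0.134971)² = 7.4090² = 54.89 µm

P80 = 54.9 µm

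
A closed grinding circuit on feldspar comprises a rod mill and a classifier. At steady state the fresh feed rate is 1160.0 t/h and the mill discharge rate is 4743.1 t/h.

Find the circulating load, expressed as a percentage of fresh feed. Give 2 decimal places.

Mill node: discharge = fresh + recycle.
R = M − F = 4743.1 − 1160.0 = 3583.1 t/h
CL = 100·R/F = 100·3583.1/1160.0 = 308.89 %

CL = 308.89 %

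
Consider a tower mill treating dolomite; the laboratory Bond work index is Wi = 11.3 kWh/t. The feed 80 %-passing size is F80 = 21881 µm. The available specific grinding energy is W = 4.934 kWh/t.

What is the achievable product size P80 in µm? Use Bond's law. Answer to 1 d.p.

W_Bond = 10·Wi·(1/√P₈₀ − 1/√F₈₀)
⇒ 1/√P80 = W/(10 Wi) + 1/√F80
  = 4.9340/(10·11.3) + 1/√21881 = 0.043664 + 0.006760 = 0.050424
P80 = (1/0.050424)² = 19.8318² = 393.30 µm

P80 = 393.3 µm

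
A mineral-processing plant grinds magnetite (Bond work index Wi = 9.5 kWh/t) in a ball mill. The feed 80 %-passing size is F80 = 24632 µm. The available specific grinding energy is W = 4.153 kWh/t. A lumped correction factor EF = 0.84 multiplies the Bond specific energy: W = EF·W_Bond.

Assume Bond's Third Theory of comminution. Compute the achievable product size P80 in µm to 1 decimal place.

P80 = 293.1 µm

W = 10 Wi / √P80 − 10 Wi / √F80
W_Bond = W / EF = 4.153 / 0.84 = 4.9440 kWh/t
⇒ 1/√P80 = W_Bond/(10 Wi) + 1/√F80
  = 4.9440/(10·9.5) + 1/√24632 = 0.052043 + 0.006372 = 0.058414
P80 = (1/0.058414)² = 17.1191² = 293.06 µm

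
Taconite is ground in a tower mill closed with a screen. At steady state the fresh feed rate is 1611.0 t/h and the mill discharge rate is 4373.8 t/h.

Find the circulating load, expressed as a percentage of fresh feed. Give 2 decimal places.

CL = 171.50 %

Discharge = new feed + return, hence
R = M − F = 4373.8 − 1611.0 = 2762.8 t/h
CL = 100·R/F = 100·2762.8/1611.0 = 171.50 %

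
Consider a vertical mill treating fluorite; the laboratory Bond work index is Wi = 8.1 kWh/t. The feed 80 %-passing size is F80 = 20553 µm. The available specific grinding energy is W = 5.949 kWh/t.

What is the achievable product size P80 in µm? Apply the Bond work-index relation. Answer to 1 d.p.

W = 10 Wi (P80^-0.5 − F80^-0.5)
P80^(−½) = W/(10 Wi) + F80^(−½)
  = 5.9490/(10·8.1) + 1/√20553 = 0.073444 + 0.006975 = 0.080420
P80 = (1/0.080420)² = 12.4348² = 154.62 µm

P80 = 154.6 µm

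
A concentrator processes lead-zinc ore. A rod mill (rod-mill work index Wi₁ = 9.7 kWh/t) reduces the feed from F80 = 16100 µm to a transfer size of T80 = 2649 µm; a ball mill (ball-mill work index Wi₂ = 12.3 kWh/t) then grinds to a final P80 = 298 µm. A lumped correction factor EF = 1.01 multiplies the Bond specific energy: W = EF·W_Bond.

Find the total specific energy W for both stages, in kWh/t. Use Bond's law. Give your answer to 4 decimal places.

W = 5.9141 kWh/t

W_Bond = 10·Wi·(1/√P₈₀ − 1/√F₈₀)
Stage 1 (16100→2649 µm, Wi₁=9.7): W₁ = 10·9.7·(0.019429 − 0.007881) = 1.1202 kWh/t
Stage 2 (2649→298 µm, Wi₂=12.3): W₂ = 10·12.3·(0.057928 − 0.019429) = 4.7354 kWh/t
W = W₁ + W₂ = 1.1202 + 4.7354 = 5.8556 kWh/t
W_actual = 1.01 × 5.8556 = 5.9141 kWh/t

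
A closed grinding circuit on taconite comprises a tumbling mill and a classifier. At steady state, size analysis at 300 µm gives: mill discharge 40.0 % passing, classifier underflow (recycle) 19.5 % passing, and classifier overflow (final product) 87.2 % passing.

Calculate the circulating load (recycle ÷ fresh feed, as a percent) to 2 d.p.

CL = 230.24 %

Balance %-passing 300 µm (r = R/F):
d + r·d = r·u + o → r(d−u) = o−d
r = (87.2 − 40.0)/(40.0 − 19.5) = 47.2/20.5 = 2.3024
CL = 100·r = 230.24 %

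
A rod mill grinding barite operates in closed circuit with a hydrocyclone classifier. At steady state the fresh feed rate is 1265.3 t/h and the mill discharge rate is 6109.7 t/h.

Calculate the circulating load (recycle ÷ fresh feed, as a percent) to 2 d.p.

CL = 382.87 %

M = F + R at steady state, so:
R = M − F = 6109.7 − 1265.3 = 4844.4 t/h
CL = 100·R/F = 100·4844.4/1265.3 = 382.87 %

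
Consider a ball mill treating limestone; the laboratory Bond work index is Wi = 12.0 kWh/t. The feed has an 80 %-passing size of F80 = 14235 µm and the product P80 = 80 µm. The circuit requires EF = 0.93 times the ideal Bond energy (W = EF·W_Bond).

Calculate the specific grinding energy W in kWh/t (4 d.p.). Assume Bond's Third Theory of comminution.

W_Bond = 10·Wi·(1/√P₈₀ − 1/√F₈₀)
1/√80 = 0.111803;  1/√14235 = 0.008381
W = 10·12.0·(0.111803 − 0.008381) = 12.4106 kWh/t
Apply correction: 12.4106 × 0.93 = 11.5419 kWh/t

W = 11.5419 kWh/t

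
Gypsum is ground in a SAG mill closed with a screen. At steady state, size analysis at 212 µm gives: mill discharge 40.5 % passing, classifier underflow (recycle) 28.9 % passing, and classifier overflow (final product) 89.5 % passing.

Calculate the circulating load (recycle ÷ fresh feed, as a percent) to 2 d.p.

Mass balance on the −212 µm fraction:
r = (o − d)/(d − u)
r = (89.5 − 40.5)/(40.5 − 28.9) = 49.0/11.6 = 4.2241
CL = 100·r = 422.41 %

CL = 422.41 %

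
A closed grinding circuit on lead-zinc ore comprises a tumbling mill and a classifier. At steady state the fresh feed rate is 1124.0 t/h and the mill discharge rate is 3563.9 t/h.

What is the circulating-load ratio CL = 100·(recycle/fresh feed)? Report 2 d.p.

CL = 217.07 %

Discharge = new feed + return, hence
R = M − F = 3563.9 − 1124.0 = 2439.9 t/h
CL = 100·R/F = 100·2439.9/1124.0 = 217.07 %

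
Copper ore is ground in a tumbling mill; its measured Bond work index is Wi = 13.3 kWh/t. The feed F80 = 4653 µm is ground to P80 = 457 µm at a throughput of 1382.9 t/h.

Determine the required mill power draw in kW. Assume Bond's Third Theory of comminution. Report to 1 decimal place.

P = 5907.3 kW

W = 10 Wi (1/√P80 − 1/√F80)  [Bond]
W = 10·13.3·(1/√457 − 1/√4653) = 10·13.3·(0.032118) = 4.2717 kWh/t
P_mill = W·ṁ = 4.2717·1382.9 = 5907.3 kW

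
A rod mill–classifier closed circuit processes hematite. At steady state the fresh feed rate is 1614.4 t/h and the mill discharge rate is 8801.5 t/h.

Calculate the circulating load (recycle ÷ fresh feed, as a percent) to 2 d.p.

CL = 445.19 %

Discharge = new feed + return, hence
R = M − F = 8801.5 − 1614.4 = 7187.1 t/h
CL = 100·R/F = 100·7187.1/1614.4 = 445.19 %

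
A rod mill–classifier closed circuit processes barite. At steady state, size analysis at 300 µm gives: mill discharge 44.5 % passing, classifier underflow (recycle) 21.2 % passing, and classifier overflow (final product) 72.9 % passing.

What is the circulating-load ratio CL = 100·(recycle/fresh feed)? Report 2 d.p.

CL = 121.89 %

Classifier node, passing 300 µm:
(1+r)·d = r·u + o ⇒ r = (o−d)/(d−u)
r = (72.9 − 44.5)/(44.5 − 21.2) = 28.4/23.3 = 1.2189
CL = 100·r = 121.89 %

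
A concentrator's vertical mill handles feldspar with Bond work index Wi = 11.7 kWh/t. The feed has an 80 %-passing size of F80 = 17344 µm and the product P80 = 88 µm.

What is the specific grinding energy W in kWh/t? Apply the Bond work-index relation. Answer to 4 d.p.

W = 11.5838 kWh/t

W = 10 Wi / √P80 − 10 Wi / √F80
1/√88 = 0.106600;  1/√17344 = 0.007593
W = 10·11.7·(0.106600 − 0.007593) = 11.5838 kWh/t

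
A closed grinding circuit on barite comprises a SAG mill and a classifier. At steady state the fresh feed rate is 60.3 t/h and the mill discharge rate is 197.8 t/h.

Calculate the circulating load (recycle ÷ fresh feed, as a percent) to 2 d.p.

Steady state: M = F + R.
R = M − F = 197.8 − 60.3 = 137.5 t/h
CL = 100·R/F = 100·137.5/60.3 = 228.03 %

CL = 228.03 %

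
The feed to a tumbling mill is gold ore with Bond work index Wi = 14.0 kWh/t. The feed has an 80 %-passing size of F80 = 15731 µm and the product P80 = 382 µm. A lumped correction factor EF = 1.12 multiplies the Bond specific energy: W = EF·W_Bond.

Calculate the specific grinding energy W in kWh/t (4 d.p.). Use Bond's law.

W = 10 Wi (1/√P80 − 1/√F80)  [Bond]
1/√382 = 0.051164;  1/√15731 = 0.007973
W = 10·14.0·(0.051164 − 0.007973) = 6.0468 kWh/t
Apply correction: 6.0468 × 1.12 = 6.7724 kWh/t

W = 6.7724 kWh/t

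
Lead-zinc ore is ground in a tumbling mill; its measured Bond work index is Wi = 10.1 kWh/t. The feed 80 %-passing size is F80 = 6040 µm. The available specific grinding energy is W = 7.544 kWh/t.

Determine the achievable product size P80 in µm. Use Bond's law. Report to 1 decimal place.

P80 = 130.4 µm

Bond:  W = 10 Wi (1/√P − 1/√F)
⇒ 1/√P80 = W/(10 Wi) + 1/√F80
  = 7.5440/(10·10.1) + 1/√6040 = 0.074693 + 0.012867 = 0.087560
P80 = (1/0.087560)² = 11.4207² = 130.43 µm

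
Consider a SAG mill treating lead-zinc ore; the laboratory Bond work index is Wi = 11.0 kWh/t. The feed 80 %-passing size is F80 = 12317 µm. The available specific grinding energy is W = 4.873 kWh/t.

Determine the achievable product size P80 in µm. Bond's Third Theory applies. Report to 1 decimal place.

P80 = 351.9 µm

Bond:  W = 10 Wi (1/√P − 1/√F)
1/√P80 = 1/√F80 + W/(10·Wi)
  = 4.8730/(10·11.0) + 1/√12317 = 0.044300 + 0.009010 = 0.053310
P80 = (1/0.053310)² = 18.7580² = 351.86 µm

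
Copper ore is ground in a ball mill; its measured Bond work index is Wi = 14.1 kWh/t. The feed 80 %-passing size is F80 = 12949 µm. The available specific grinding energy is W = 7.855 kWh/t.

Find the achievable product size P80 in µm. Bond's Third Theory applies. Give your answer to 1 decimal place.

P80 = 240.4 µm

W = 10 Wi (1/√P80 − 1/√F80)  [Bond]
P80^(−½) = W/(10 Wi) + F80^(−½)
  = 7.8550/(10·14.1) + 1/√12949 = 0.055709 + 0.008788 = 0.064497
P80 = (1/0.064497)² = 15.5046² = 240.39 µm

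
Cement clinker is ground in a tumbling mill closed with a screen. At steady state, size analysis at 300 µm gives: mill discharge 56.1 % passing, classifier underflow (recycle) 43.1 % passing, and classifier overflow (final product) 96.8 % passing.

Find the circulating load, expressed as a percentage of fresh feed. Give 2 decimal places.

CL = 313.08 %

Mass balance on the −300 µm fraction:
(1+r)d = ru + o → r = (o−d)/(d−u)
r = (96.8 − 56.1)/(56.1 − 43.1) = 40.7/13.0 = 3.1308
CL = 100·r = 313.08 %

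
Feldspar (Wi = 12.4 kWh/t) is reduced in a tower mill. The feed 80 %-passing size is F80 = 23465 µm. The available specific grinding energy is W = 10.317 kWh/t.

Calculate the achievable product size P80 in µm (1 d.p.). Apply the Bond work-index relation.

Bond:  W = 10 Wi (1/√P − 1/√F)
⇒ 1/√P80 = W/(10 Wi) + 1/√F80
  = 10.3170/(10·12.4) + 1/√23465 = 0.083202 + 0.006528 = 0.089730
P80 = (1/0.089730)² = 11.1446² = 124.20 µm

P80 = 124.2 µm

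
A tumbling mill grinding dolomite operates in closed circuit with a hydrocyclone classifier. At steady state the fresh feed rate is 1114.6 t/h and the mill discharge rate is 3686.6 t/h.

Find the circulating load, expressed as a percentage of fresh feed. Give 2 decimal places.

Steady state: M = F + R.
R = M − F = 3686.6 − 1114.6 = 2572.0 t/h
CL = 100·R/F = 100·2572.0/1114.6 = 230.76 %

CL = 230.76 %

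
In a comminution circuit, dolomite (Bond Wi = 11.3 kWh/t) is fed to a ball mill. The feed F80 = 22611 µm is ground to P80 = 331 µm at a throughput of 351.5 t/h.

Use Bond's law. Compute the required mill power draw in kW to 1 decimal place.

P = 1919.0 kW

Bond:  W = 10 Wi (1/√P − 1/√F)
W = 10·11.3·(1/√331 − 1/√22611) = 10·11.3·(0.048315) = 5.4596 kWh/t
Mill draw = 5.4596 × 351.5 = 1919.0 kW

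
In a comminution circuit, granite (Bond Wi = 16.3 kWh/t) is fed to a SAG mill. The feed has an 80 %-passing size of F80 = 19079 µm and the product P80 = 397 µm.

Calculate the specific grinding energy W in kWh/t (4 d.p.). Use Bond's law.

W = 7.0007 kWh/t

Bond:  W = 10 Wi (1/√P − 1/√F)
1/√397 = 0.050189;  1/√19079 = 0.007240
W = 10·16.3·(0.050189 − 0.007240) = 7.0007 kWh/t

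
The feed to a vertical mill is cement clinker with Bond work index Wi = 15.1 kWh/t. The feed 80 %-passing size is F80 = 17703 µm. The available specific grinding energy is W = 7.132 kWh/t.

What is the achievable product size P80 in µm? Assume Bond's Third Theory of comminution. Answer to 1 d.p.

W_Bond = 10·Wi·(1/√P₈₀ − 1/√F₈₀)
P80^-0.5 = F80^-0.5 + W/(10 Wi)
  = 7.1320/(10·15.1) + 1/√17703 = 0.047232 + 0.007516 = 0.054748
P80 = (1/0.054748)² = 18.2656² = 333.63 µm

P80 = 333.6 µm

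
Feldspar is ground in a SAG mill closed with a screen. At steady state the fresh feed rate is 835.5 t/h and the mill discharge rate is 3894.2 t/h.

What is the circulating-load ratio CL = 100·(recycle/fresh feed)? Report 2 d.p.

CL = 366.09 %

Discharge = new feed + return, hence
R = M − F = 3894.2 − 835.5 = 3058.7 t/h
CL = 100·R/F = 100·3058.7/835.5 = 366.09 %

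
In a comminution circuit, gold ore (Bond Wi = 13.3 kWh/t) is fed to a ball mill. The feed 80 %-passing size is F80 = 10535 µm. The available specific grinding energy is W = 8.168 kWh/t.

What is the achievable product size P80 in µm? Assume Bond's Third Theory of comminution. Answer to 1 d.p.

P80 = 197.5 µm

W = 10 Wi (1/√P80 − 1/√F80)  [Bond]
⇒ 1/√P80 = W/(10 Wi) + 1/√F80
  = 8.1680/(10·13.3) + 1/√10535 = 0.061414 + 0.009743 = 0.071156
P80 = (1/0.071156)² = 14.0536² = 197.50 µm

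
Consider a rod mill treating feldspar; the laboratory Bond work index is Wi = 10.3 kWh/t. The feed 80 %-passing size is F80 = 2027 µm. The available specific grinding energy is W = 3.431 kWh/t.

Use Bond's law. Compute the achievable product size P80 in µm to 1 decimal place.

Bond:  W = 10 Wi (1/√P − 1/√F)
P80^(−½) = W/(10 Wi) + F80^(−½)
  = 3.4310/(10·10.3) + 1/√2027 = 0.033311 + 0.022211 = 0.055522
P80 = (1/0.055522)² = 18.0109² = 324.39 µm

P80 = 324.4 µm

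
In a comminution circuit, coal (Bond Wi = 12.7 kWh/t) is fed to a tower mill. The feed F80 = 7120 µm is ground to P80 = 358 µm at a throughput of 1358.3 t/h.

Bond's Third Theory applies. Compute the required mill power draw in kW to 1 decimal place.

P = 7072.8 kW

Bond:  W = 10 Wi (1/√P − 1/√F)
W = 10·12.7·(1/√358 − 1/√7120) = 10·12.7·(0.041001) = 5.2071 kWh/t
Power = W × throughput = 5.2071 kWh/t × 1358.3 t/h = 7072.8 kW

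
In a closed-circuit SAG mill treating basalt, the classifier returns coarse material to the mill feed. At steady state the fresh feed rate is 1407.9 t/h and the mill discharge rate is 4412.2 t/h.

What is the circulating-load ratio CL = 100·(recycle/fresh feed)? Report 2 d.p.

CL = 213.39 %

M = F + R at steady state, so:
R = M − F = 4412.2 − 1407.9 = 3004.3 t/h
CL = 100·R/F = 100·3004.3/1407.9 = 213.39 %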